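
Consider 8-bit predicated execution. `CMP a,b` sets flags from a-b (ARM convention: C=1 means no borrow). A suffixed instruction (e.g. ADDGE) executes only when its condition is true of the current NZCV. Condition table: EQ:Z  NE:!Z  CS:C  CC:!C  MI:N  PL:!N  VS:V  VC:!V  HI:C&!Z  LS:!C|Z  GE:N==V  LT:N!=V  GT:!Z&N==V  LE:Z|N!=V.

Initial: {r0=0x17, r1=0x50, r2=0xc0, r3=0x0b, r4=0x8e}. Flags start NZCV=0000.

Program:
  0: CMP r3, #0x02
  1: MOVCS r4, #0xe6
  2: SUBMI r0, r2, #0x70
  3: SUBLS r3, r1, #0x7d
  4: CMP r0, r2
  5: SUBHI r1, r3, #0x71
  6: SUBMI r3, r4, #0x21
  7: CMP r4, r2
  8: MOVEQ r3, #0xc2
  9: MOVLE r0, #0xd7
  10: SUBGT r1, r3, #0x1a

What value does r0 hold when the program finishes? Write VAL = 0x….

[0] flags=0010 → (cmp)
[1] flags=0010 CS?T → r4=0xe6
[2] flags=0010 MI?F → skip
[3] flags=0010 LS?F → skip
[4] flags=0000 → (cmp)
[5] flags=0000 HI?F → skip
[6] flags=0000 MI?F → skip
[7] flags=0010 → (cmp)
[8] flags=0010 EQ?F → skip
[9] flags=0010 LE?F → skip
[10] flags=0010 GT?T → r1=0xf1

VAL = 0x17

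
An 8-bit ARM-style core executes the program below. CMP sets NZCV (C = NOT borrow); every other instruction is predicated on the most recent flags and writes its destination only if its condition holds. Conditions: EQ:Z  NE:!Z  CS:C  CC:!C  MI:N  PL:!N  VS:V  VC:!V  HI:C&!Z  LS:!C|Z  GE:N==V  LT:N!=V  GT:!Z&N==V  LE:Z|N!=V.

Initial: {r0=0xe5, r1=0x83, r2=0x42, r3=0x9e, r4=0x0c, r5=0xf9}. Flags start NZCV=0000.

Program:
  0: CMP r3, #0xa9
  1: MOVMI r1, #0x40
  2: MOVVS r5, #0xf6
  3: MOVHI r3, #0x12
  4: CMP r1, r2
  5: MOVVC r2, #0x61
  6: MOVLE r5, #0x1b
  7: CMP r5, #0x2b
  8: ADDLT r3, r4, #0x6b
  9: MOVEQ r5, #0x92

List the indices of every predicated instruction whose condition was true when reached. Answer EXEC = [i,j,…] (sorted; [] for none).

[0] flags=1000 → (cmp)
[1] flags=1000 MI?T → r1=0x40
[2] flags=1000 VS?F → skip
[3] flags=1000 HI?F → skip
[4] flags=1000 → (cmp)
[5] flags=1000 VC?T → r2=0x61
[6] flags=1000 LE?T → r5=0x1b
[7] flags=1000 → (cmp)
[8] flags=1000 LT?T → r3=0x77
[9] flags=1000 EQ?F → skip

EXEC = [1,5,6,8]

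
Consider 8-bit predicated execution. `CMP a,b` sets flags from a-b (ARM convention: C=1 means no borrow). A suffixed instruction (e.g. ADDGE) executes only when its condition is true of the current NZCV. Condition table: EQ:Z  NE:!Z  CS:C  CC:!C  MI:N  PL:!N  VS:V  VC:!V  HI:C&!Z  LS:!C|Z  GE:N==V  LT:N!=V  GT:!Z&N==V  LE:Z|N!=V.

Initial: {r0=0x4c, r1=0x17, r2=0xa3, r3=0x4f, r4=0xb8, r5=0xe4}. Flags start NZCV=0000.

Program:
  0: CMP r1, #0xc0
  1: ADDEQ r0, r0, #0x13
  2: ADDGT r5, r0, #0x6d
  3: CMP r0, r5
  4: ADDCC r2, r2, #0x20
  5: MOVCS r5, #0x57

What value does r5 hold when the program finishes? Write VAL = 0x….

[0] flags=0000 → (cmp)
[1] flags=0000 EQ?F → skip
[2] flags=0000 GT?T → r5=0xb9
[3] flags=1001 → (cmp)
[4] flags=1001 CC?T → r2=0xc3
[5] flags=1001 CS?F → skip

VAL = 0xb9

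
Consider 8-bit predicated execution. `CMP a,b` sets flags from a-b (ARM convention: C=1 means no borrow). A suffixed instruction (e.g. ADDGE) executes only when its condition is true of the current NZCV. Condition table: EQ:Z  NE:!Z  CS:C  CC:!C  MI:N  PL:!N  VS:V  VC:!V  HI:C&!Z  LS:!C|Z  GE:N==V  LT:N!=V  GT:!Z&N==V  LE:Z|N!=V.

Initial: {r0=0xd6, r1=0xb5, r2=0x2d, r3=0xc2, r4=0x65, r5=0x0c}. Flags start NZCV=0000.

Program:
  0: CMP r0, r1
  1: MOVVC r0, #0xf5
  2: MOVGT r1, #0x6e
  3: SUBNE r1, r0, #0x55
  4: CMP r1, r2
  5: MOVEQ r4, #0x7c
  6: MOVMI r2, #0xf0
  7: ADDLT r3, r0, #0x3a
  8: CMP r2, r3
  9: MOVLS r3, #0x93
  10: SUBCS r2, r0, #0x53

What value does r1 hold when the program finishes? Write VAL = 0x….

VAL = 0xa0

0: ✓ CMP  NZCV=0010
1: ✓ MOVVC  r0←0xf5
2: ✓ MOVGT  r1←0x6e
3: ✓ SUBNE  r1←0xa0
4: ✓ CMP  NZCV=0011
5: · MOVEQ
6: · MOVMI
7: ✓ ADDLT  r3←0x2f
8: ✓ CMP  NZCV=1000
9: ✓ MOVLS  r3←0x93
10: · SUBCS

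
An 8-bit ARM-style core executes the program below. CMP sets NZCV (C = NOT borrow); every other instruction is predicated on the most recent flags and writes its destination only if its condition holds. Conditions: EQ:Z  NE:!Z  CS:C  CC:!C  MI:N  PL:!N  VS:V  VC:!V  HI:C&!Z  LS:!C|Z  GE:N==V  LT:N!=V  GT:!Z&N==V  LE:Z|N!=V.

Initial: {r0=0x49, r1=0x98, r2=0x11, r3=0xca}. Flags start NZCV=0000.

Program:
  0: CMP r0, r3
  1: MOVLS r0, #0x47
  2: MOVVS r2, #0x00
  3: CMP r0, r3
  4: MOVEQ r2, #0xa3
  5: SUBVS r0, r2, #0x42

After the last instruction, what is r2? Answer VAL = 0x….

VAL = 0x11

[0] flags=0000 → (cmp)
[1] flags=0000 LS?T → r0=0x47
[2] flags=0000 VS?F → skip
[3] flags=0000 → (cmp)
[4] flags=0000 EQ?F → skip
[5] flags=0000 VS?F → skip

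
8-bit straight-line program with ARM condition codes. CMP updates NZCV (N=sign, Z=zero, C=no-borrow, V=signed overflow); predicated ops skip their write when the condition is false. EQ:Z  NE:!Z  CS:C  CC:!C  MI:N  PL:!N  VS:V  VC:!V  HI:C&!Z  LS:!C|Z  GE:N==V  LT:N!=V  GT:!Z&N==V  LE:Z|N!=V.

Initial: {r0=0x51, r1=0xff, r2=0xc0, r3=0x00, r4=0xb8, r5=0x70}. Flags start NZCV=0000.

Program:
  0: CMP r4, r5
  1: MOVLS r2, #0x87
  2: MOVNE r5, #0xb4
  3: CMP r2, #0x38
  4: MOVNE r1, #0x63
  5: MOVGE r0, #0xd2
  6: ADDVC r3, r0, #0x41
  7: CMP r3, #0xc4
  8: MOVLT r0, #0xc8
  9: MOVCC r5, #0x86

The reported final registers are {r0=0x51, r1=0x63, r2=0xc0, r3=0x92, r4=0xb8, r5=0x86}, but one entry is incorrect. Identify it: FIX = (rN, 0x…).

[0] flags=0011 → (cmp)
[1] flags=0011 LS?F → skip
[2] flags=0011 NE?T → r5=0xb4
[3] flags=1010 → (cmp)
[4] flags=1010 NE?T → r1=0x63
[5] flags=1010 GE?F → skip
[6] flags=1010 VC?T → r3=0x92
[7] flags=1000 → (cmp)
[8] flags=1000 LT?T → r0=0xc8
[9] flags=1000 CC?T → r5=0x86

FIX = (r0, 0xc8)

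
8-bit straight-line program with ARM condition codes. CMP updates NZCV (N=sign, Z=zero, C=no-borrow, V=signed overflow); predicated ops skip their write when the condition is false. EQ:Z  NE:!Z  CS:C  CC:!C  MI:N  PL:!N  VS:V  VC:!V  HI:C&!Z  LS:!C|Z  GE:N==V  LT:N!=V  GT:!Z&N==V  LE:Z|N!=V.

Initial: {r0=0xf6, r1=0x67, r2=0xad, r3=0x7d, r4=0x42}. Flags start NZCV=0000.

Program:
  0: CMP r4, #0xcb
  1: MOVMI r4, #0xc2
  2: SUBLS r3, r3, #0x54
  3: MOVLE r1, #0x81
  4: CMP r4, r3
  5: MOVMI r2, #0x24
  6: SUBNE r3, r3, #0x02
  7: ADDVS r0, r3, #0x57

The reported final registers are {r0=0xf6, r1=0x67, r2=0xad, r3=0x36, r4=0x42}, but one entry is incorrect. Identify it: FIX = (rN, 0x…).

[0] flags=0000 → (cmp)
[1] flags=0000 MI?F → skip
[2] flags=0000 LS?T → r3=0x29
[3] flags=0000 LE?F → skip
[4] flags=0010 → (cmp)
[5] flags=0010 MI?F → skip
[6] flags=0010 NE?T → r3=0x27
[7] flags=0010 VS?F → skip

FIX = (r3, 0x27)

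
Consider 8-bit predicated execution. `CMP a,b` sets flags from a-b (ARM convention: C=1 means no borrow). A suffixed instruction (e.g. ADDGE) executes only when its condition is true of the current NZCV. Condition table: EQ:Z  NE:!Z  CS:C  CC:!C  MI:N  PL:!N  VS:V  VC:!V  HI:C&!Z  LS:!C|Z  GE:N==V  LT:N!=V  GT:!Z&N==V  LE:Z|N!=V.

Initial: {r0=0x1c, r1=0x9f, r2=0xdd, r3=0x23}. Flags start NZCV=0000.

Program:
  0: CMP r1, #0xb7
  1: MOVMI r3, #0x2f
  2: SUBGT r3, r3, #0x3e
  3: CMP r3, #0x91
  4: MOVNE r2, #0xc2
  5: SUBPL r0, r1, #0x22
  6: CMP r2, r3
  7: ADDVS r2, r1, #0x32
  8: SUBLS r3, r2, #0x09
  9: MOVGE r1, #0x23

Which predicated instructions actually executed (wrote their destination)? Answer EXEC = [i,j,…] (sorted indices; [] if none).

EXEC = [1,4]

[0] flags=1000 → (cmp)
[1] flags=1000 MI?T → r3=0x2f
[2] flags=1000 GT?F → skip
[3] flags=1001 → (cmp)
[4] flags=1001 NE?T → r2=0xc2
[5] flags=1001 PL?F → skip
[6] flags=1010 → (cmp)
[7] flags=1010 VS?F → skip
[8] flags=1010 LS?F → skip
[9] flags=1010 GE?F → skip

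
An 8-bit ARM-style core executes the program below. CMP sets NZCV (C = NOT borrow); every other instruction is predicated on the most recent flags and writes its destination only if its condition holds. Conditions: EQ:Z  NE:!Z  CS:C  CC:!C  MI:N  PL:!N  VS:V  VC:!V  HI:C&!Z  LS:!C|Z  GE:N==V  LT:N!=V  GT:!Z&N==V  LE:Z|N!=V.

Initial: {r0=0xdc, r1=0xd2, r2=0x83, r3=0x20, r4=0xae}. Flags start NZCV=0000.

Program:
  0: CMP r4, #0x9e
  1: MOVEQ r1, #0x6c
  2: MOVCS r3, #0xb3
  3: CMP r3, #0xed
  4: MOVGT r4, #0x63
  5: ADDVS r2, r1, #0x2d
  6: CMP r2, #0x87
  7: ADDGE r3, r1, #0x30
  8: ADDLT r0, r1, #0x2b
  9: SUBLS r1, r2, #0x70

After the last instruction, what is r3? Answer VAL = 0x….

0: ✓ CMP  NZCV=0010
1: · MOVEQ
2: ✓ MOVCS  r3←0xb3
3: ✓ CMP  NZCV=1000
4: · MOVGT
5: · ADDVS
6: ✓ CMP  NZCV=1000
7: · ADDGE
8: ✓ ADDLT  r0←0xfd
9: ✓ SUBLS  r1←0x13

VAL = 0xb3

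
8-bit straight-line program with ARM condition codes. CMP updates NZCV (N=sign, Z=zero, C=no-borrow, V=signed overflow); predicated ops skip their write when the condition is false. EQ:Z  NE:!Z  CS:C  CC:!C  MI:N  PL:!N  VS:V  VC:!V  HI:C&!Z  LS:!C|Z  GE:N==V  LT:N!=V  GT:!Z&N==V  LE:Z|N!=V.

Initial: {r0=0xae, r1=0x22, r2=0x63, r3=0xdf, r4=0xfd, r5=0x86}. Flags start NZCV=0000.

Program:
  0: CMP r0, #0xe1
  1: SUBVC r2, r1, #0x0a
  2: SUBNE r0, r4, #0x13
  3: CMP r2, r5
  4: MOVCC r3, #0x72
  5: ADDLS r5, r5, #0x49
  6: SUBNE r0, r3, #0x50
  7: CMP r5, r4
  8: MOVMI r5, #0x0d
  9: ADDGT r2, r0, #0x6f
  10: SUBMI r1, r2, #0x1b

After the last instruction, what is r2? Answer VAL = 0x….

VAL = 0x18

0: ✓ CMP  NZCV=1000
1: ✓ SUBVC  r2←0x18
2: ✓ SUBNE  r0←0xea
3: ✓ CMP  NZCV=1001
4: ✓ MOVCC  r3←0x72
5: ✓ ADDLS  r5←0xcf
6: ✓ SUBNE  r0←0x22
7: ✓ CMP  NZCV=1000
8: ✓ MOVMI  r5←0x0d
9: · ADDGT
10: ✓ SUBMI  r1←0xfd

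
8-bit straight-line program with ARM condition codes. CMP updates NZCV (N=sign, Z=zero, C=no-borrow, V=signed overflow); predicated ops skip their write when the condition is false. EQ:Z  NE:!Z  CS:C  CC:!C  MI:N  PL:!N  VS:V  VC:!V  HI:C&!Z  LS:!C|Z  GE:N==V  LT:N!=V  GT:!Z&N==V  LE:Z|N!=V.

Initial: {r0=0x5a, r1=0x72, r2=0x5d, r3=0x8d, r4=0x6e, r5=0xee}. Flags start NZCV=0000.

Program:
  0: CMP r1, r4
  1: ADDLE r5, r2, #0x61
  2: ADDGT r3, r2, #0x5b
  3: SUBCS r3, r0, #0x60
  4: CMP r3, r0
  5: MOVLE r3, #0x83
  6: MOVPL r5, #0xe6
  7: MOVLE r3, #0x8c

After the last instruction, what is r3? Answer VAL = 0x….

VAL = 0x8c

[0] flags=0010 → (cmp)
[1] flags=0010 LE?F → skip
[2] flags=0010 GT?T → r3=0xb8
[3] flags=0010 CS?T → r3=0xfa
[4] flags=1010 → (cmp)
[5] flags=1010 LE?T → r3=0x83
[6] flags=1010 PL?F → skip
[7] flags=1010 LE?T → r3=0x8c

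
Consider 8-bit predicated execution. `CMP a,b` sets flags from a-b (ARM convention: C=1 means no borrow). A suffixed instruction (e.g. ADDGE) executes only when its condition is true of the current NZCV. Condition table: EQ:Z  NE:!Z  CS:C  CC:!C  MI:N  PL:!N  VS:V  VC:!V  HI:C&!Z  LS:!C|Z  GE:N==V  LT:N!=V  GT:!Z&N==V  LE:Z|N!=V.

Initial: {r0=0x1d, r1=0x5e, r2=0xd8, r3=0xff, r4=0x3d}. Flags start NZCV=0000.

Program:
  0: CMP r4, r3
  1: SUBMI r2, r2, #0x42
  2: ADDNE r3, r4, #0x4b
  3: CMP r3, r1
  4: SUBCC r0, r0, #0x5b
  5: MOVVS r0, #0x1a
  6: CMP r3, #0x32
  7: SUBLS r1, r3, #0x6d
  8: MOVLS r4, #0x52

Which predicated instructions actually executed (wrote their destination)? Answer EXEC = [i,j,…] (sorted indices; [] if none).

[0] flags=0000 → (cmp)
[1] flags=0000 MI?F → skip
[2] flags=0000 NE?T → r3=0x88
[3] flags=0011 → (cmp)
[4] flags=0011 CC?F → skip
[5] flags=0011 VS?T → r0=0x1a
[6] flags=0011 → (cmp)
[7] flags=0011 LS?F → skip
[8] flags=0011 LS?F → skip

EXEC = [2,5]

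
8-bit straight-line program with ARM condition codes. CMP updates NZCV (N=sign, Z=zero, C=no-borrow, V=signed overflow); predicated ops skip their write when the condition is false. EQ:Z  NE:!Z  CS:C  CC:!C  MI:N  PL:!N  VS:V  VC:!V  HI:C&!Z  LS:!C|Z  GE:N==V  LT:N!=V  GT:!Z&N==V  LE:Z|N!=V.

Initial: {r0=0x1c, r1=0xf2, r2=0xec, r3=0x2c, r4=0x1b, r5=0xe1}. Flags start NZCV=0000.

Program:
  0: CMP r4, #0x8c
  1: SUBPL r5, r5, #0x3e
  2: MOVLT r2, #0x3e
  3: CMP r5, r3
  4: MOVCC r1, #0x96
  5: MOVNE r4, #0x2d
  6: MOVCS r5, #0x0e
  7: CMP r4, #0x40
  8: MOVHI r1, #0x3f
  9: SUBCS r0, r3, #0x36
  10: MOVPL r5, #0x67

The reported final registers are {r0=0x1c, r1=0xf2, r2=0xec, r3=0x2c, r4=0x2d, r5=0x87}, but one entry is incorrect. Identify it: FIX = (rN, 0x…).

[0] flags=1001 → (cmp)
[1] flags=1001 PL?F → skip
[2] flags=1001 LT?F → skip
[3] flags=1010 → (cmp)
[4] flags=1010 CC?F → skip
[5] flags=1010 NE?T → r4=0x2d
[6] flags=1010 CS?T → r5=0x0e
[7] flags=1000 → (cmp)
[8] flags=1000 HI?F → skip
[9] flags=1000 CS?F → skip
[10] flags=1000 PL?F → skip

FIX = (r5, 0x0e)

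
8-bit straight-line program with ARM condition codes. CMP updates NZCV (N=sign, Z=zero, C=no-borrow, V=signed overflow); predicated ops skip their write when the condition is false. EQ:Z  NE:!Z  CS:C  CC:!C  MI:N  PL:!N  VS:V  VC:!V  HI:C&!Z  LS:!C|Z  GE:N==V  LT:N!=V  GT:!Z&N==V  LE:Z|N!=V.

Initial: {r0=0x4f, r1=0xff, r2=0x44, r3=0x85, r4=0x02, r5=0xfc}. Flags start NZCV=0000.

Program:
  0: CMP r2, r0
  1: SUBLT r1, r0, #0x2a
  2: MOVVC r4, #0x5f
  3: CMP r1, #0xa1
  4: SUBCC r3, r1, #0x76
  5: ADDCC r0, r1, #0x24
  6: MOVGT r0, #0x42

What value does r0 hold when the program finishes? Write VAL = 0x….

[0] flags=1000 → (cmp)
[1] flags=1000 LT?T → r1=0x25
[2] flags=1000 VC?T → r4=0x5f
[3] flags=1001 → (cmp)
[4] flags=1001 CC?T → r3=0xaf
[5] flags=1001 CC?T → r0=0x49
[6] flags=1001 GT?T → r0=0x42

VAL = 0x42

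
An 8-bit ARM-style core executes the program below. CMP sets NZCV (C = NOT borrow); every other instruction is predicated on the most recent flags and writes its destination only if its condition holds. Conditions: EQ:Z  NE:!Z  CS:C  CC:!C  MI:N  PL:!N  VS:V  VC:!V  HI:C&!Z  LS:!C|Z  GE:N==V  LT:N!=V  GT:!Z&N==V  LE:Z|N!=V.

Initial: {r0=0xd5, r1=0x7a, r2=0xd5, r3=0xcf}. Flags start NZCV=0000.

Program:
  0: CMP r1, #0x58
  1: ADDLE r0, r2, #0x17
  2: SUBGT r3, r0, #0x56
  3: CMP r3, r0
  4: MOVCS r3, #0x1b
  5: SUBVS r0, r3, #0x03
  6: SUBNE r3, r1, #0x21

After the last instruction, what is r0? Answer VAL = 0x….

[0] flags=0010 → (cmp)
[1] flags=0010 LE?F → skip
[2] flags=0010 GT?T → r3=0x7f
[3] flags=1001 → (cmp)
[4] flags=1001 CS?F → skip
[5] flags=1001 VS?T → r0=0x7c
[6] flags=1001 NE?T → r3=0x59

VAL = 0x7c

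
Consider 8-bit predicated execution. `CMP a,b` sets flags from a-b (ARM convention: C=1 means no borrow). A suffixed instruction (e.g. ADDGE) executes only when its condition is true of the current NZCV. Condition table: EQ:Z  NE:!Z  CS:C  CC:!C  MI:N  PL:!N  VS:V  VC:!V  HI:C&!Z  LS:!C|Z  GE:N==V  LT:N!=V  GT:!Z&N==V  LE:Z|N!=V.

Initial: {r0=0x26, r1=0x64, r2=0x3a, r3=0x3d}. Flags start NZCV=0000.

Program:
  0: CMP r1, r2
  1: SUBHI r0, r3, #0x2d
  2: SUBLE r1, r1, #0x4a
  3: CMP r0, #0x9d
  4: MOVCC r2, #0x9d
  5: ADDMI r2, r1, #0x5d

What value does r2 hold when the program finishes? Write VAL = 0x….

VAL = 0x9d

0: ✓ CMP  NZCV=0010
1: ✓ SUBHI  r0←0x10
2: · SUBLE
3: ✓ CMP  NZCV=0000
4: ✓ MOVCC  r2←0x9d
5: · ADDMI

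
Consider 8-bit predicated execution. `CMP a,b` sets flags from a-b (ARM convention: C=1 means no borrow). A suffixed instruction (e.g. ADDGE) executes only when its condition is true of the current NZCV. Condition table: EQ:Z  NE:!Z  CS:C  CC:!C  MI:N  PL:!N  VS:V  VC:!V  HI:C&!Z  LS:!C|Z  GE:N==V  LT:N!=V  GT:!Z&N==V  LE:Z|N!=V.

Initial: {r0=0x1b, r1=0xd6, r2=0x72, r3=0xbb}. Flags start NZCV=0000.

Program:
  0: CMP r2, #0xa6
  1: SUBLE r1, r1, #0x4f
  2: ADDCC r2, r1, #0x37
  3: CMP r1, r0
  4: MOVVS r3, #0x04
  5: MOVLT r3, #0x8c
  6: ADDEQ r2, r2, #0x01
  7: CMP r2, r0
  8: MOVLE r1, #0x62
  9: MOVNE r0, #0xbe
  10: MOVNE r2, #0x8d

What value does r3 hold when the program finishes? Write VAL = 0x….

0: ✓ CMP  NZCV=1001
1: · SUBLE
2: ✓ ADDCC  r2←0x0d
3: ✓ CMP  NZCV=1010
4: · MOVVS
5: ✓ MOVLT  r3←0x8c
6: · ADDEQ
7: ✓ CMP  NZCV=1000
8: ✓ MOVLE  r1←0x62
9: ✓ MOVNE  r0←0xbe
10: ✓ MOVNE  r2←0x8d

VAL = 0x8c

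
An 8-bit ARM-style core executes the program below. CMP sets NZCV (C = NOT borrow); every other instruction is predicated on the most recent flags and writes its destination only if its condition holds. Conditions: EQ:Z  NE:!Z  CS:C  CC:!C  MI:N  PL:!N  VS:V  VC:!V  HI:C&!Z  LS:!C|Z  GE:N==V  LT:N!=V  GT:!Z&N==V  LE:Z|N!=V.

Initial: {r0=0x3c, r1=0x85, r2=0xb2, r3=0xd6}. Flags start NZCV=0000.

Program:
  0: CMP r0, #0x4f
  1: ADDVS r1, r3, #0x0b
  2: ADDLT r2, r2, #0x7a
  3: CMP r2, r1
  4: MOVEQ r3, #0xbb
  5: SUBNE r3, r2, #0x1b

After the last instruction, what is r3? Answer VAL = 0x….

VAL = 0x11

[0] flags=1000 → (cmp)
[1] flags=1000 VS?F → skip
[2] flags=1000 LT?T → r2=0x2c
[3] flags=1001 → (cmp)
[4] flags=1001 EQ?F → skip
[5] flags=1001 NE?T → r3=0x11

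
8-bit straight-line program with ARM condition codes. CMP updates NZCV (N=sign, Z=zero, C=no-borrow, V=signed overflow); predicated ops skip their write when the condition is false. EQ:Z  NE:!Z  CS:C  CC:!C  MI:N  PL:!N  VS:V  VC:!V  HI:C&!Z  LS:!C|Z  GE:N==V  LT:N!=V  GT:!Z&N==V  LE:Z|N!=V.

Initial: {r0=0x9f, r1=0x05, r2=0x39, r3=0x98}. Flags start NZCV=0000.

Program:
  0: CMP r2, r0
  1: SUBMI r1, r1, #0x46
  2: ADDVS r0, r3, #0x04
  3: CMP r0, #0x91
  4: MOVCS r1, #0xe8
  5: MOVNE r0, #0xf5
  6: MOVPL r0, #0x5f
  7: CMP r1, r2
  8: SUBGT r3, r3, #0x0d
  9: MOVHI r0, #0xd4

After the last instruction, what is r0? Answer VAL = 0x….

0: ✓ CMP  NZCV=1001
1: ✓ SUBMI  r1←0xbf
2: ✓ ADDVS  r0←0x9c
3: ✓ CMP  NZCV=0010
4: ✓ MOVCS  r1←0xe8
5: ✓ MOVNE  r0←0xf5
6: ✓ MOVPL  r0←0x5f
7: ✓ CMP  NZCV=1010
8: · SUBGT
9: ✓ MOVHI  r0←0xd4

VAL = 0xd4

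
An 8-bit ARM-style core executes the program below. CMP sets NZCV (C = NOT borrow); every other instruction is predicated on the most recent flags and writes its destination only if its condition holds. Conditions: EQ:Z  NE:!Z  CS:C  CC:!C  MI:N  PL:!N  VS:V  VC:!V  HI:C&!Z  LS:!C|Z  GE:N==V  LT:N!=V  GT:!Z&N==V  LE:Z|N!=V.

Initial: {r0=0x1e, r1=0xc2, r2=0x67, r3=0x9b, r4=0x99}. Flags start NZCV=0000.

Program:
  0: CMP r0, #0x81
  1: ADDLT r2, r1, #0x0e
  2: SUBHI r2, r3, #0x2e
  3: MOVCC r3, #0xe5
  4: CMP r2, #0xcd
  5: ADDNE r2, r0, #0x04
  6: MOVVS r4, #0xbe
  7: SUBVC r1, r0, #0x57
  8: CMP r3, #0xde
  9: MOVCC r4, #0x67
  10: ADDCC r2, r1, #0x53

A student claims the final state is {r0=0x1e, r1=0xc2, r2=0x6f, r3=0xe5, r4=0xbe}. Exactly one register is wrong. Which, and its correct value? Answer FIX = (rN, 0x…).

0: ✓ CMP  NZCV=1001
1: · ADDLT
2: · SUBHI
3: ✓ MOVCC  r3←0xe5
4: ✓ CMP  NZCV=1001
5: ✓ ADDNE  r2←0x22
6: ✓ MOVVS  r4←0xbe
7: · SUBVC
8: ✓ CMP  NZCV=0010
9: · MOVCC
10: · ADDCC

FIX = (r2, 0x22)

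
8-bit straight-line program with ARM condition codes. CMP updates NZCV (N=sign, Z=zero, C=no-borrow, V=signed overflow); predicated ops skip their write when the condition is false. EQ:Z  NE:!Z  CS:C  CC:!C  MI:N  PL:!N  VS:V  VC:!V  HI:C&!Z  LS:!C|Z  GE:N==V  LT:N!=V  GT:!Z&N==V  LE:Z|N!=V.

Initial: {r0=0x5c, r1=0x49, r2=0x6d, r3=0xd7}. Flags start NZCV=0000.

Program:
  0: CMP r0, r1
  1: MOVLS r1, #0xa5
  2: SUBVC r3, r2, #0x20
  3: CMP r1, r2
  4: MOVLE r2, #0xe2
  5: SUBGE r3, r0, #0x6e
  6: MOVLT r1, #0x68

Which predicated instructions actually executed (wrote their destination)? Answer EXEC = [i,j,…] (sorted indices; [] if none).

EXEC = [2,4,6]

[0] flags=0010 → (cmp)
[1] flags=0010 LS?F → skip
[2] flags=0010 VC?T → r3=0x4d
[3] flags=1000 → (cmp)
[4] flags=1000 LE?T → r2=0xe2
[5] flags=1000 GE?F → skip
[6] flags=1000 LT?T → r1=0x68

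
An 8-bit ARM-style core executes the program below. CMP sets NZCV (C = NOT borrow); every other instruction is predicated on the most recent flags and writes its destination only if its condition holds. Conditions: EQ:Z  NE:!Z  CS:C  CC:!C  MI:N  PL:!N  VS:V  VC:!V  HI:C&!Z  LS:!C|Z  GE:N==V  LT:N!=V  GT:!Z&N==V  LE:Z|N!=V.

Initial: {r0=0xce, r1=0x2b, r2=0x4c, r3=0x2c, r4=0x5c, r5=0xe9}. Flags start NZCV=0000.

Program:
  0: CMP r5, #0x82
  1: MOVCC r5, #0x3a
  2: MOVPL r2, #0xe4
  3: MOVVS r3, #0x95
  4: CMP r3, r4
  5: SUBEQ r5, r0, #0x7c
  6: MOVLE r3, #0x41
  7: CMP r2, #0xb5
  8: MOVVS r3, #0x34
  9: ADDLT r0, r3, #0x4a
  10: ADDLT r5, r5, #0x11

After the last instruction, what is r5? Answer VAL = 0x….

0: ✓ CMP  NZCV=0010
1: · MOVCC
2: ✓ MOVPL  r2←0xe4
3: · MOVVS
4: ✓ CMP  NZCV=1000
5: · SUBEQ
6: ✓ MOVLE  r3←0x41
7: ✓ CMP  NZCV=0010
8: · MOVVS
9: · ADDLT
10: · ADDLT

VAL = 0xe9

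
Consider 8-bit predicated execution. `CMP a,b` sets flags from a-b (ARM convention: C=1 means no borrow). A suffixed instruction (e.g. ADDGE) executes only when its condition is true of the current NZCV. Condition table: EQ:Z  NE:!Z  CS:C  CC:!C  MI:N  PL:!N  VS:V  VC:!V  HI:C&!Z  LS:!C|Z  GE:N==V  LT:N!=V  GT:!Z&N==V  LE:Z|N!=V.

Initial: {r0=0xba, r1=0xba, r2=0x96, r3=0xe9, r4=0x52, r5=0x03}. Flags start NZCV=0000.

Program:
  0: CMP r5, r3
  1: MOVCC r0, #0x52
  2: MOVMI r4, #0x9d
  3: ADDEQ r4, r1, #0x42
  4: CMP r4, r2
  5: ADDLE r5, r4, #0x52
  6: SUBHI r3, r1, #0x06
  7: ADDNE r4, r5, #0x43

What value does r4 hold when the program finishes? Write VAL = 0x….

0: ✓ CMP  NZCV=0000
1: ✓ MOVCC  r0←0x52
2: · MOVMI
3: · ADDEQ
4: ✓ CMP  NZCV=1001
5: · ADDLE
6: · SUBHI
7: ✓ ADDNE  r4←0x46

VAL = 0x46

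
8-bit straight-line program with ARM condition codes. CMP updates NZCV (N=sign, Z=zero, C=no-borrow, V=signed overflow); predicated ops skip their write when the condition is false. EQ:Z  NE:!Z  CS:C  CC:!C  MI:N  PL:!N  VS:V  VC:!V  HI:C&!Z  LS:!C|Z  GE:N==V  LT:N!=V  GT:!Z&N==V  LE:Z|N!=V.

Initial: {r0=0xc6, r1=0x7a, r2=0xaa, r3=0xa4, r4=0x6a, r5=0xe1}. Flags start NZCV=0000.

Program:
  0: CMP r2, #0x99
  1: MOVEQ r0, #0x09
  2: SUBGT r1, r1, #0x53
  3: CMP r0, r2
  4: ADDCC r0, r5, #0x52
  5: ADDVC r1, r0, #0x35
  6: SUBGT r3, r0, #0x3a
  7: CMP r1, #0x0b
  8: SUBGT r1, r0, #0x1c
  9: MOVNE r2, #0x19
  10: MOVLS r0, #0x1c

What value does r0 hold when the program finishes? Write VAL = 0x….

0: ✓ CMP  NZCV=0010
1: · MOVEQ
2: ✓ SUBGT  r1←0x27
3: ✓ CMP  NZCV=0010
4: · ADDCC
5: ✓ ADDVC  r1←0xfb
6: ✓ SUBGT  r3←0x8c
7: ✓ CMP  NZCV=1010
8: · SUBGT
9: ✓ MOVNE  r2←0x19
10: · MOVLS

VAL = 0xc6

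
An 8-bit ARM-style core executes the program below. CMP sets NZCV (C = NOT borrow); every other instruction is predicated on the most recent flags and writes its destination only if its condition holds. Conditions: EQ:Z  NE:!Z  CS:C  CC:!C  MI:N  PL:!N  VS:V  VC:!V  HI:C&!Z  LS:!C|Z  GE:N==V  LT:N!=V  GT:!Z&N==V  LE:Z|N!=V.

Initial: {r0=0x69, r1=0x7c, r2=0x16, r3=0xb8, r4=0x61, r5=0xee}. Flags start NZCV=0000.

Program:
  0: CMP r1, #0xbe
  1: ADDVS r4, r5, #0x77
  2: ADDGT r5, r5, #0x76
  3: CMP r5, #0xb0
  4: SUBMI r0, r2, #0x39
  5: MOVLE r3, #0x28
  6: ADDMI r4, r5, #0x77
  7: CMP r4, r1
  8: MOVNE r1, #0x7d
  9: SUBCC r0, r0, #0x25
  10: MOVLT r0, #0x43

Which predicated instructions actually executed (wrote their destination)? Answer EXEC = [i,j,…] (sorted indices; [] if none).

0: ✓ CMP  NZCV=1001
1: ✓ ADDVS  r4←0x65
2: ✓ ADDGT  r5←0x64
3: ✓ CMP  NZCV=1001
4: ✓ SUBMI  r0←0xdd
5: · MOVLE
6: ✓ ADDMI  r4←0xdb
7: ✓ CMP  NZCV=0011
8: ✓ MOVNE  r1←0x7d
9: · SUBCC
10: ✓ MOVLT  r0←0x43

EXEC = [1,2,4,6,8,10]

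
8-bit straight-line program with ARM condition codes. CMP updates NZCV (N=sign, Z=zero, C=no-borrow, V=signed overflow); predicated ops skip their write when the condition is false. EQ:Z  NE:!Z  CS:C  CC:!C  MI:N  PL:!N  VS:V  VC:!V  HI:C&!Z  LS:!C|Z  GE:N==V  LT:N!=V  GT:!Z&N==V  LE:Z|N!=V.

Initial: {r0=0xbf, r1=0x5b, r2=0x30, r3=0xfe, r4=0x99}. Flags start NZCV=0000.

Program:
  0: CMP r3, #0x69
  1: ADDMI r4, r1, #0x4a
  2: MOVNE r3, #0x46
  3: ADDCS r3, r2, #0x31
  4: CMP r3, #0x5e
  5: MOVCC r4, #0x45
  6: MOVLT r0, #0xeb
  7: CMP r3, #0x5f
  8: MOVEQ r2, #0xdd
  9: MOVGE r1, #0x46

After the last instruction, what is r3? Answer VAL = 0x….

VAL = 0x61

0: ✓ CMP  NZCV=1010
1: ✓ ADDMI  r4←0xa5
2: ✓ MOVNE  r3←0x46
3: ✓ ADDCS  r3←0x61
4: ✓ CMP  NZCV=0010
5: · MOVCC
6: · MOVLT
7: ✓ CMP  NZCV=0010
8: · MOVEQ
9: ✓ MOVGE  r1←0x46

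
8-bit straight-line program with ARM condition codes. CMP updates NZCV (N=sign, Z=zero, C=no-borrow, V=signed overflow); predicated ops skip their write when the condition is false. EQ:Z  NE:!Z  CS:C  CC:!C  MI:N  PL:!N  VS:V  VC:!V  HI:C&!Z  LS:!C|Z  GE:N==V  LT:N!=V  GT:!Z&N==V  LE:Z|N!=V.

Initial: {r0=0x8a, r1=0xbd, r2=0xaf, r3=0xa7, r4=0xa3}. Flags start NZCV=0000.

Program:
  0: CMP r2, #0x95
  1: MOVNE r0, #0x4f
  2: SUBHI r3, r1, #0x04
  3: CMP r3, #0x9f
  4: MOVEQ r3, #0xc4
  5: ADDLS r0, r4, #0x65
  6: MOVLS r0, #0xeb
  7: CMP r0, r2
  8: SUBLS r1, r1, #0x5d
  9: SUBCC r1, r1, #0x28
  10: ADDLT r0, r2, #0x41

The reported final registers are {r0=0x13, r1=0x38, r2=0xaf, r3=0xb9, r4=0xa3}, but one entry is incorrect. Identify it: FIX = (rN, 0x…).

0: ✓ CMP  NZCV=0010
1: ✓ MOVNE  r0←0x4f
2: ✓ SUBHI  r3←0xb9
3: ✓ CMP  NZCV=0010
4: · MOVEQ
5: · ADDLS
6: · MOVLS
7: ✓ CMP  NZCV=1001
8: ✓ SUBLS  r1←0x60
9: ✓ SUBCC  r1←0x38
10: · ADDLT

FIX = (r0, 0x4f)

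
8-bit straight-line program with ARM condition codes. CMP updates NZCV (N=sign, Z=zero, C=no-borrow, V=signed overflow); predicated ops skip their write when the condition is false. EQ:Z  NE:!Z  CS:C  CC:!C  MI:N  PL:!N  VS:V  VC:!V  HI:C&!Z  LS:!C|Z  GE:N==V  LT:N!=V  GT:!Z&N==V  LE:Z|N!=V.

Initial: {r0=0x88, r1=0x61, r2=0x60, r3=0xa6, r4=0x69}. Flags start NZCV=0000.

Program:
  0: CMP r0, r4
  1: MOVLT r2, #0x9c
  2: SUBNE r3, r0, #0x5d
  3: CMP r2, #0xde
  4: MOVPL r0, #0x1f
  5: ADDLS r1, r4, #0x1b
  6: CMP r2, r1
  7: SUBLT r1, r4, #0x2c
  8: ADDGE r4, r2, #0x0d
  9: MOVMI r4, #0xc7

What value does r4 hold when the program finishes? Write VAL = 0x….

VAL = 0xa9

[0] flags=0011 → (cmp)
[1] flags=0011 LT?T → r2=0x9c
[2] flags=0011 NE?T → r3=0x2b
[3] flags=1000 → (cmp)
[4] flags=1000 PL?F → skip
[5] flags=1000 LS?T → r1=0x84
[6] flags=0010 → (cmp)
[7] flags=0010 LT?F → skip
[8] flags=0010 GE?T → r4=0xa9
[9] flags=0010 MI?F → skip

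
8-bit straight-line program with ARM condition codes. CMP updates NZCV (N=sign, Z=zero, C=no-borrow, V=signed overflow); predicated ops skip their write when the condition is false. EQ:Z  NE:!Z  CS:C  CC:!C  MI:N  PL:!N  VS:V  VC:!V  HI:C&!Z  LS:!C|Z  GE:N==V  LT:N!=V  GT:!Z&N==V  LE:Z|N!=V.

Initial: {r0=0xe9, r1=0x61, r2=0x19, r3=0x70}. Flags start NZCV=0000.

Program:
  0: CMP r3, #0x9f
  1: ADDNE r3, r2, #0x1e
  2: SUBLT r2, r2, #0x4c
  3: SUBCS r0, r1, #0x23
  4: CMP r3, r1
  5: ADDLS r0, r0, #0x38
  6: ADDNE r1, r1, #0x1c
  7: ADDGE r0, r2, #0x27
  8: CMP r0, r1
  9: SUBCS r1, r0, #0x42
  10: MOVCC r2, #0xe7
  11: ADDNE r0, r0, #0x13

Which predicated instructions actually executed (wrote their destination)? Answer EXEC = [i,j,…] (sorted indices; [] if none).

EXEC = [1,5,6,10,11]

[0] flags=1001 → (cmp)
[1] flags=1001 NE?T → r3=0x37
[2] flags=1001 LT?F → skip
[3] flags=1001 CS?F → skip
[4] flags=1000 → (cmp)
[5] flags=1000 LS?T → r0=0x21
[6] flags=1000 NE?T → r1=0x7d
[7] flags=1000 GE?F → skip
[8] flags=1000 → (cmp)
[9] flags=1000 CS?F → skip
[10] flags=1000 CC?T → r2=0xe7
[11] flags=1000 NE?T → r0=0x34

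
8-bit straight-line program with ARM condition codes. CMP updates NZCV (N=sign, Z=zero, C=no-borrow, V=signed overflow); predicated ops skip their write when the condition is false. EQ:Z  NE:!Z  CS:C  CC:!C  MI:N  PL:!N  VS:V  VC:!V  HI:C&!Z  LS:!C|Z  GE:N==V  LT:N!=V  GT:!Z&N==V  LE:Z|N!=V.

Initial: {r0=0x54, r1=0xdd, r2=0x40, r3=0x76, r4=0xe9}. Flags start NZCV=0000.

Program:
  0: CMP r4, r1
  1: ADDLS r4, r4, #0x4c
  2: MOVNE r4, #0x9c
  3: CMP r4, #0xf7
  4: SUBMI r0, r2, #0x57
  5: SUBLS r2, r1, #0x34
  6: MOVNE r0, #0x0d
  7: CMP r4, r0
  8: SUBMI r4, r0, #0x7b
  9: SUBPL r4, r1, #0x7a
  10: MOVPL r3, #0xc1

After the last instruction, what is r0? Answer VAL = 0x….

[0] flags=0010 → (cmp)
[1] flags=0010 LS?F → skip
[2] flags=0010 NE?T → r4=0x9c
[3] flags=1000 → (cmp)
[4] flags=1000 MI?T → r0=0xe9
[5] flags=1000 LS?T → r2=0xa9
[6] flags=1000 NE?T → r0=0x0d
[7] flags=1010 → (cmp)
[8] flags=1010 MI?T → r4=0x92
[9] flags=1010 PL?F → skip
[10] flags=1010 PL?F → skip

VAL = 0x0d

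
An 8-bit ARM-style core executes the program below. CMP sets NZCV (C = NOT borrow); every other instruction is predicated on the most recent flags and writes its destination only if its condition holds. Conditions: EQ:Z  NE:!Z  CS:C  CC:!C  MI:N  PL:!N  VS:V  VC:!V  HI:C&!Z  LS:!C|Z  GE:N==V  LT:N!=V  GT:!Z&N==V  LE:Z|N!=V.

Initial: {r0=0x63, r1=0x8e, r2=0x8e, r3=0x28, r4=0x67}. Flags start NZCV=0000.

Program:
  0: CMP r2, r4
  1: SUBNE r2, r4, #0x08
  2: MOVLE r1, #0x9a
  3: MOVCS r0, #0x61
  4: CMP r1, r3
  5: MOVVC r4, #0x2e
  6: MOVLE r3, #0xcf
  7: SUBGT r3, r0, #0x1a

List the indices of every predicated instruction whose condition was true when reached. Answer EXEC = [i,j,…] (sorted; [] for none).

0: ✓ CMP  NZCV=0011
1: ✓ SUBNE  r2←0x5f
2: ✓ MOVLE  r1←0x9a
3: ✓ MOVCS  r0←0x61
4: ✓ CMP  NZCV=0011
5: · MOVVC
6: ✓ MOVLE  r3←0xcf
7: · SUBGT

EXEC = [1,2,3,6]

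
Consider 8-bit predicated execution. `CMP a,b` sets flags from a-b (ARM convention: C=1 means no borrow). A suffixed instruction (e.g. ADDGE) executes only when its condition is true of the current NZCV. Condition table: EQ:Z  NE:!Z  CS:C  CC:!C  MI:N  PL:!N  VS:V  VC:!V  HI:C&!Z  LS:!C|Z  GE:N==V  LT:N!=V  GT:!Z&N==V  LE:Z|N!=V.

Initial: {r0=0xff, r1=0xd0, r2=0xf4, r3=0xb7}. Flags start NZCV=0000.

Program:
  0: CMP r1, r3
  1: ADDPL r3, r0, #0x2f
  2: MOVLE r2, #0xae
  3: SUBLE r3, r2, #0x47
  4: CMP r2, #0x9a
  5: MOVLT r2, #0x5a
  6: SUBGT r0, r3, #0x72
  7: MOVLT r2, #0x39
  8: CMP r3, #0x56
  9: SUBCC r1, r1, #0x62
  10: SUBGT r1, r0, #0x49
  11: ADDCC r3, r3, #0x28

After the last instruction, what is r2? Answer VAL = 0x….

VAL = 0xf4

[0] flags=0010 → (cmp)
[1] flags=0010 PL?T → r3=0x2e
[2] flags=0010 LE?F → skip
[3] flags=0010 LE?F → skip
[4] flags=0010 → (cmp)
[5] flags=0010 LT?F → skip
[6] flags=0010 GT?T → r0=0xbc
[7] flags=0010 LT?F → skip
[8] flags=1000 → (cmp)
[9] flags=1000 CC?T → r1=0x6e
[10] flags=1000 GT?F → skip
[11] flags=1000 CC?T → r3=0x56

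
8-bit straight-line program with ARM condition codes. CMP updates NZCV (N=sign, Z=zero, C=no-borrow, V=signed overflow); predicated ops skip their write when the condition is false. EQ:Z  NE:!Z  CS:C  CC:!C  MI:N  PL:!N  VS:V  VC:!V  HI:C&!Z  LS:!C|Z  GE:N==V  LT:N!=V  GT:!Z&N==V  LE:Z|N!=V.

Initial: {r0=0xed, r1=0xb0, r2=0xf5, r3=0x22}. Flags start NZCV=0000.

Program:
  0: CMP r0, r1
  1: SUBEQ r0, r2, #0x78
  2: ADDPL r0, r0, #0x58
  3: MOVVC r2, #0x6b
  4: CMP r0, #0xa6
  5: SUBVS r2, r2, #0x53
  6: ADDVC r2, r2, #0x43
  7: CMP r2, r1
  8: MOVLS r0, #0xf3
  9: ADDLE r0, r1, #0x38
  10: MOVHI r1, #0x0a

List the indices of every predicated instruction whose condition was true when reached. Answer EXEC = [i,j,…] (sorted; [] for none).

EXEC = [2,3,5,8]

0: ✓ CMP  NZCV=0010
1: · SUBEQ
2: ✓ ADDPL  r0←0x45
3: ✓ MOVVC  r2←0x6b
4: ✓ CMP  NZCV=1001
5: ✓ SUBVS  r2←0x18
6: · ADDVC
7: ✓ CMP  NZCV=0000
8: ✓ MOVLS  r0←0xf3
9: · ADDLE
10: · MOVHI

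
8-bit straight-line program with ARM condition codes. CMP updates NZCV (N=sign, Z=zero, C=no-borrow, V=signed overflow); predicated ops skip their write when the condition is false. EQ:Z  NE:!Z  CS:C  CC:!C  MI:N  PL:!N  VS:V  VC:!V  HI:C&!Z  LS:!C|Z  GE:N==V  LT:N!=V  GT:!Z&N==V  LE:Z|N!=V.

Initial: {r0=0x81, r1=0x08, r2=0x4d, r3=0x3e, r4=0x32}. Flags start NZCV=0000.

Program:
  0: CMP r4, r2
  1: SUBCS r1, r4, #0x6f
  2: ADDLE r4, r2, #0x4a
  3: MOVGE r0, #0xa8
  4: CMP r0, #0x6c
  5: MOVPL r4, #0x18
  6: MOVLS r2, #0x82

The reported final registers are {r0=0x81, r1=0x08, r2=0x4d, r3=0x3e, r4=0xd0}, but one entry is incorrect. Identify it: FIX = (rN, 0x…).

0: ✓ CMP  NZCV=1000
1: · SUBCS
2: ✓ ADDLE  r4←0x97
3: · MOVGE
4: ✓ CMP  NZCV=0011
5: ✓ MOVPL  r4←0x18
6: · MOVLS

FIX = (r4, 0x18)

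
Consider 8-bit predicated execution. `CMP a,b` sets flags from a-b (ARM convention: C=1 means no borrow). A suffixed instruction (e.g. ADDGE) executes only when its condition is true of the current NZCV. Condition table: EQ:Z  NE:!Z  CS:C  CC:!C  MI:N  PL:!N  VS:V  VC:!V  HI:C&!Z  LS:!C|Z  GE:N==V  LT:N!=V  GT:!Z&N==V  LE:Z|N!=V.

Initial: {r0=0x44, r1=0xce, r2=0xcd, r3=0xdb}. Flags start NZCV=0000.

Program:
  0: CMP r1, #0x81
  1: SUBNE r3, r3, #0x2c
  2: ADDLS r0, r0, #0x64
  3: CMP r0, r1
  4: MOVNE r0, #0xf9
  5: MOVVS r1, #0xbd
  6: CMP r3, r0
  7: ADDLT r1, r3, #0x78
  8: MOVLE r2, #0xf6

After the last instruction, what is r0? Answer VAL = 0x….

VAL = 0xf9

0: ✓ CMP  NZCV=0010
1: ✓ SUBNE  r3←0xaf
2: · ADDLS
3: ✓ CMP  NZCV=0000
4: ✓ MOVNE  r0←0xf9
5: · MOVVS
6: ✓ CMP  NZCV=1000
7: ✓ ADDLT  r1←0x27
8: ✓ MOVLE  r2←0xf6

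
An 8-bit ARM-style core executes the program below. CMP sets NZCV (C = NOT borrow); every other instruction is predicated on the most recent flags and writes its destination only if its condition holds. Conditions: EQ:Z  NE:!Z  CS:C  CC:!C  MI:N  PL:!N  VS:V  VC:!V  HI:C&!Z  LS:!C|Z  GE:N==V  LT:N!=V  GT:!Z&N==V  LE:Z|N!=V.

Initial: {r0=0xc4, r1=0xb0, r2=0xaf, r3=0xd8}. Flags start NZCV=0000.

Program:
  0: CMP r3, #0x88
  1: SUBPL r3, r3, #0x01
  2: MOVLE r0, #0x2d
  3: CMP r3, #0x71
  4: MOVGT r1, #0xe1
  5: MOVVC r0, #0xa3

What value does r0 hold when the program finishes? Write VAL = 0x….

0: ✓ CMP  NZCV=0010
1: ✓ SUBPL  r3←0xd7
2: · MOVLE
3: ✓ CMP  NZCV=0011
4: · MOVGT
5: · MOVVC

VAL = 0xc4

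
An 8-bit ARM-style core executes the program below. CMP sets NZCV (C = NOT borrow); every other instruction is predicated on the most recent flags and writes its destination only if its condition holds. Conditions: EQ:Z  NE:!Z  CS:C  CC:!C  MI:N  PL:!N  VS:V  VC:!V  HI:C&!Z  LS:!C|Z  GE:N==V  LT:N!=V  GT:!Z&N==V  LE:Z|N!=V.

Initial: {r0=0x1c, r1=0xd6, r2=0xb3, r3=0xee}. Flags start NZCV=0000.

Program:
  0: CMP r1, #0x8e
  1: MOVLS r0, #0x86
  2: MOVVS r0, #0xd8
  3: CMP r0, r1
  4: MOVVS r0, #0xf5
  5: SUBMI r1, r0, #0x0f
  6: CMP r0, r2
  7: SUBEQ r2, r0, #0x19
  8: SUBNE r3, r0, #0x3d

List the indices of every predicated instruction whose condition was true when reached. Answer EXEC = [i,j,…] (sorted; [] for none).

EXEC = [8]

[0] flags=0010 → (cmp)
[1] flags=0010 LS?F → skip
[2] flags=0010 VS?F → skip
[3] flags=0000 → (cmp)
[4] flags=0000 VS?F → skip
[5] flags=0000 MI?F → skip
[6] flags=0000 → (cmp)
[7] flags=0000 EQ?F → skip
[8] flags=0000 NE?T → r3=0xdf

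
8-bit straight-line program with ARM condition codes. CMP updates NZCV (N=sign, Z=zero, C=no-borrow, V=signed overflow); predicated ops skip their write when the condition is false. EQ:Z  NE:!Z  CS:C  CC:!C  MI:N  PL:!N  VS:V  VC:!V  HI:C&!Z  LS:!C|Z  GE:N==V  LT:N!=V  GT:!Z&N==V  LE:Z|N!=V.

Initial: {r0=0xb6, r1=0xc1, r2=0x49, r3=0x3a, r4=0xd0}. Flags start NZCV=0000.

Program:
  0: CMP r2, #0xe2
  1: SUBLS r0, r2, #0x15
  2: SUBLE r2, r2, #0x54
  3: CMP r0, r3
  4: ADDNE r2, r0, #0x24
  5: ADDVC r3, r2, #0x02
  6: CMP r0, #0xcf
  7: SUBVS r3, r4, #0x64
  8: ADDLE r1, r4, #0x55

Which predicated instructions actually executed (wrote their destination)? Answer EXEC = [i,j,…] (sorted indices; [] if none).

EXEC = [1,4,5]

[0] flags=0000 → (cmp)
[1] flags=0000 LS?T → r0=0x34
[2] flags=0000 LE?F → skip
[3] flags=1000 → (cmp)
[4] flags=1000 NE?T → r2=0x58
[5] flags=1000 VC?T → r3=0x5a
[6] flags=0000 → (cmp)
[7] flags=0000 VS?F → skip
[8] flags=0000 LE?F → skip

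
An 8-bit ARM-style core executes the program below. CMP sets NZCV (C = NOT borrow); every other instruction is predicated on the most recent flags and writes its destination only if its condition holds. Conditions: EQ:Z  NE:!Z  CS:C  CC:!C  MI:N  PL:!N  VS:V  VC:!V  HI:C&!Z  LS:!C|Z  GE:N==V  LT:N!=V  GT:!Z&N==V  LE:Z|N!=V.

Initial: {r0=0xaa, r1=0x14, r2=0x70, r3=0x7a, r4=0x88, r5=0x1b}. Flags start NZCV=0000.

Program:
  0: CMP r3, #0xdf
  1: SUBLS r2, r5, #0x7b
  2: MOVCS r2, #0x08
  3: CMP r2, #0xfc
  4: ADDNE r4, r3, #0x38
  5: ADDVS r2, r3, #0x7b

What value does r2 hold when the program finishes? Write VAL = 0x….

VAL = 0xa0

0: ✓ CMP  NZCV=1001
1: ✓ SUBLS  r2←0xa0
2: · MOVCS
3: ✓ CMP  NZCV=1000
4: ✓ ADDNE  r4←0xb2
5: · ADDVS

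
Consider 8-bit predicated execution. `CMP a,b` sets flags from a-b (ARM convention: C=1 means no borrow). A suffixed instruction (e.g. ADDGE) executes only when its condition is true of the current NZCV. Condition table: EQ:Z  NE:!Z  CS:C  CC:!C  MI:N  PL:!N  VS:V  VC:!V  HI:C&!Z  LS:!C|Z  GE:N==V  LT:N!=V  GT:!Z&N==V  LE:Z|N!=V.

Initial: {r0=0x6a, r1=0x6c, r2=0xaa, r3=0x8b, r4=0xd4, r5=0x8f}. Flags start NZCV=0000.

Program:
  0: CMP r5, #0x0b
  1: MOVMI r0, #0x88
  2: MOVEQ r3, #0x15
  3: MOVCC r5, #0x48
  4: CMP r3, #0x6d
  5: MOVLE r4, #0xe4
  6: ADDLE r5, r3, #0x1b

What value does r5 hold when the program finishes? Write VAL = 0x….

0: ✓ CMP  NZCV=1010
1: ✓ MOVMI  r0←0x88
2: · MOVEQ
3: · MOVCC
4: ✓ CMP  NZCV=0011
5: ✓ MOVLE  r4←0xe4
6: ✓ ADDLE  r5←0xa6

VAL = 0xa6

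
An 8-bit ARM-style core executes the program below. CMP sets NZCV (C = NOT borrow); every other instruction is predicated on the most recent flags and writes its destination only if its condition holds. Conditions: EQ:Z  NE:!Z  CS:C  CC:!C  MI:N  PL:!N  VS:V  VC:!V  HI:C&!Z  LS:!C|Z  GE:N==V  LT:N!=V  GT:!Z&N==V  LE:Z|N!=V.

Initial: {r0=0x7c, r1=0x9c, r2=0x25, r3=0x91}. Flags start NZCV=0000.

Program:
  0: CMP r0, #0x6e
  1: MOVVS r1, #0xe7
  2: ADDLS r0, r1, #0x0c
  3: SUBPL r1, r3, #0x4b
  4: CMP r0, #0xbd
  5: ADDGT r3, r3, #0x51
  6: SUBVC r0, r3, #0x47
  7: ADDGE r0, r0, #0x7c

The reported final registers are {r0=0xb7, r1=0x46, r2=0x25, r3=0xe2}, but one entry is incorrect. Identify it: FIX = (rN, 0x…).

0: ✓ CMP  NZCV=0010
1: · MOVVS
2: · ADDLS
3: ✓ SUBPL  r1←0x46
4: ✓ CMP  NZCV=1001
5: ✓ ADDGT  r3←0xe2
6: · SUBVC
7: ✓ ADDGE  r0←0xf8

FIX = (r0, 0xf8)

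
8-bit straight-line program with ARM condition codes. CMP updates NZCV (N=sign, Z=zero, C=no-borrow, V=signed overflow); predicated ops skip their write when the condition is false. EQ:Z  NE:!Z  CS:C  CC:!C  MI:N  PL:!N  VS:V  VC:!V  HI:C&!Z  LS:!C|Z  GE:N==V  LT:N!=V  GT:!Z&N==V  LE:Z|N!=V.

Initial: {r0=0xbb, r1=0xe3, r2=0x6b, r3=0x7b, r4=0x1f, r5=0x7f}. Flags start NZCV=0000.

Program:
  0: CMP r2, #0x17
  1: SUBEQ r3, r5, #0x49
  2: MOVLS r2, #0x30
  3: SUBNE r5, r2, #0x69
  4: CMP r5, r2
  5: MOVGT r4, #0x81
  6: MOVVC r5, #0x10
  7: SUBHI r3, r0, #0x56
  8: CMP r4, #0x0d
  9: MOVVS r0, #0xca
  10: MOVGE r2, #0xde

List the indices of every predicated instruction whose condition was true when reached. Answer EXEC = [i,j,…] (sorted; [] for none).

EXEC = [3,6,10]

0: ✓ CMP  NZCV=0010
1: · SUBEQ
2: · MOVLS
3: ✓ SUBNE  r5←0x02
4: ✓ CMP  NZCV=1000
5: · MOVGT
6: ✓ MOVVC  r5←0x10
7: · SUBHI
8: ✓ CMP  NZCV=0010
9: · MOVVS
10: ✓ MOVGE  r2←0xde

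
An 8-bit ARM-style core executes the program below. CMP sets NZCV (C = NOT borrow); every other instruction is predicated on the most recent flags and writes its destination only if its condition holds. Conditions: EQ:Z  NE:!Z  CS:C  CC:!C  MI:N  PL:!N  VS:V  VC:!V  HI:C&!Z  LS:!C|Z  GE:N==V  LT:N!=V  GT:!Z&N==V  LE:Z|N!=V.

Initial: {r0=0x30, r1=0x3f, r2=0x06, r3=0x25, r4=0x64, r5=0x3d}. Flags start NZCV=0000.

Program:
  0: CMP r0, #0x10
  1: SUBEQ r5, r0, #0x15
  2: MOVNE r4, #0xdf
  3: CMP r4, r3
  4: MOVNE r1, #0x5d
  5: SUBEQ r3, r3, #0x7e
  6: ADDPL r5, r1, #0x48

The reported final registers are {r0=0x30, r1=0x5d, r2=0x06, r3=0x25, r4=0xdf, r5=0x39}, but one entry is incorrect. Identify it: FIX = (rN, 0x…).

0: ✓ CMP  NZCV=0010
1: · SUBEQ
2: ✓ MOVNE  r4←0xdf
3: ✓ CMP  NZCV=1010
4: ✓ MOVNE  r1←0x5d
5: · SUBEQ
6: · ADDPL

FIX = (r5, 0x3d)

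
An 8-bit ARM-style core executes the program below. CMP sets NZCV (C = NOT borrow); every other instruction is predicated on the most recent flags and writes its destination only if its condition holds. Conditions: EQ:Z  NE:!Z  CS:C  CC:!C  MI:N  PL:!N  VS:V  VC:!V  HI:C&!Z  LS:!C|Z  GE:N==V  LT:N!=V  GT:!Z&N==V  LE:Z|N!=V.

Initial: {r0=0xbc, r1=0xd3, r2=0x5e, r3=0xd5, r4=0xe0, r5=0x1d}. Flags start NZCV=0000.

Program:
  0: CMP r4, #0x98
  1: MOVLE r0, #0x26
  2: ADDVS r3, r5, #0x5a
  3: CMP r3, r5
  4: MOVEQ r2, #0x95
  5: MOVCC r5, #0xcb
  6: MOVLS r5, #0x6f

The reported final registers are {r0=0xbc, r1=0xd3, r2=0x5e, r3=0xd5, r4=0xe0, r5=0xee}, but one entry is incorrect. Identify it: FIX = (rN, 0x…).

0: ✓ CMP  NZCV=0010
1: · MOVLE
2: · ADDVS
3: ✓ CMP  NZCV=1010
4: · MOVEQ
5: · MOVCC
6: · MOVLS

FIX = (r5, 0x1d)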